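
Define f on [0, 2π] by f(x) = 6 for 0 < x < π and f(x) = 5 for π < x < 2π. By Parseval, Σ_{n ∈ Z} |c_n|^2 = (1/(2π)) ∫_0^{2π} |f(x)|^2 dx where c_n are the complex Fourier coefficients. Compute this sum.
Σ |c_n|^2 = 61/2

Parseval equates the L^2 energy of f (normalised by 1/(2π)) with the ℓ^2 sum of its Fourier coefficients: (1/(2π)) ∫_0^{2π} |f|^2 = Σ |c_n|^2.
Compute the left side: (1/(2π)) [∫_0^π 6^2 dx + ∫_π^{2π} 5^2 dx] = (1/(2π)) · (36π + 25π) = (36 + 25)/2 = 61/2.
So Σ_{n ∈ Z} |c_n|^2 = 61/2.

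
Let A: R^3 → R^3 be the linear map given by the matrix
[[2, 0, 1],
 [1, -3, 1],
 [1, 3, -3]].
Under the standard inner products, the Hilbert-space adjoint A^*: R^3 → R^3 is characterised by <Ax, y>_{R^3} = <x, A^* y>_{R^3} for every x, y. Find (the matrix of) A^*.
A^* = A^T =
[[2, 1, 1],
 [0, -3, 3],
 [1, 1, -3]]

For real matrices with standard dot products, the defining identity <Ax, y> = <x, A^* y> gives (Ax)^T y = x^T (A^*) y, i.e. x^T A^T y = x^T (A^*) y. Since this holds for all x, y, we must have A^* = A^T. Therefore
A^* =
[[2, 1, 1],
 [0, -3, 3],
 [1, 1, -3]].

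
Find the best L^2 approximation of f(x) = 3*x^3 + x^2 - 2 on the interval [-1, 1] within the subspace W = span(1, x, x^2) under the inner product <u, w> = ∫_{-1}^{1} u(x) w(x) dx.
g(x) = x^2 + 9*x/5 - 2

The best approximation g ∈ W is the orthogonal projection of f onto W. Writing g = a_0 + a_1 x + a_2 x^2, the coefficients solve the normal equations G · a = b where
  G_{ij} = <φ_i, φ_j> and b_i = <f, φ_i>, with φ_0 = 1, φ_1 = x, φ_2 = x^2.
G =
  [2, 0, 2/3]
  [0, 2/3, 0]
  [2/3, 0, 2/5],
b = (-10/3, 6/5, -14/15).
Solving gives a_0 = -2, a_1 = 9/5, a_2 = 1, so
  g(x) = x^2 + 9*x/5 - 2.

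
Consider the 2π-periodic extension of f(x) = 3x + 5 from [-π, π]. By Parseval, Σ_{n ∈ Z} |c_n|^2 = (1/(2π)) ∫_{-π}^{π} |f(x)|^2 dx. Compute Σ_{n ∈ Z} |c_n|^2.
Σ |c_n|^2 = 3π^2 + 25

Expand and integrate term by term over [-π, π]:
  ∫ (3x)^2 dx = 9·(2π^3/3); ∫ 2·3·(5)·x dx = 0 (odd integrand); ∫ 5^2 dx = 25·2π.
So (1/(2π)) ∫_{-π}^{π} (3x + 5)^2 dx = 9π^2/3 + 25 = 3π^2 + 25.
Parseval ⇒ Σ |c_n|^2 = 3π^2 + 25.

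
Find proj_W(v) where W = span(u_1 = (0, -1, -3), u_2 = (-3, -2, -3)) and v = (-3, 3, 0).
proj_W(v) = (-21/11, -3/11, 12/11)

Set up U = [u_1 | ... | u_2] ∈ R^(3×2). The projector onto W = col(U) is P = U (U^T U)^(-1) U^T.
Compute U^T U =
  [10, 11]
  [11, 22],
and U^T v = (-3, 3).
Solve U^T U · c = U^T v for the coefficients: c = (-1, 7/11). The projection is proj_W(v) = U c.
Check: (v - proj_W(v)) · u_1 = 0  (should be 0).
Check: (v - proj_W(v)) · u_2 = 0  (should be 0).
Result: proj_W(v) = (-21/11, -3/11, 12/11).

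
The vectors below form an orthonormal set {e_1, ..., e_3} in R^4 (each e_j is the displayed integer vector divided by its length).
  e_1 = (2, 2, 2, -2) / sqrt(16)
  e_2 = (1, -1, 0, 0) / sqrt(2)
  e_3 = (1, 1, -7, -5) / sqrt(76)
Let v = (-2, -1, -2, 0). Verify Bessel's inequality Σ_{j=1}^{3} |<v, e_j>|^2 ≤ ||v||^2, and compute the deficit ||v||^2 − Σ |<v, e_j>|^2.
Σ |<v, e_j>|^2 = 317/38; ||v||^2 = 9; deficit = 25/38

Write each e_j = u_j / sqrt(<u_j, u_j>) where u_j is the displayed integer vector. Then <v, e_j> = <v, u_j> / sqrt(<u_j, u_j>), so |<v, e_j>|^2 = <v, u_j>^2 / <u_j, u_j>.
Coefficients: <v, e_1> = -10/sqrt(16), <v, e_2> = -1/sqrt(2), <v, e_3> = 11/sqrt(76).
Square and sum: Σ |<v, e_j>|^2 = 317/38.
Compute ||v||^2 = v·v = 9.
Deficit = 9 − 317/38 = 25/38 ≥ 0, confirming Bessel's inequality. (The deficit equals ||v − Σ <v,e_j> e_j||^2, the squared distance from v to span{e_j}.)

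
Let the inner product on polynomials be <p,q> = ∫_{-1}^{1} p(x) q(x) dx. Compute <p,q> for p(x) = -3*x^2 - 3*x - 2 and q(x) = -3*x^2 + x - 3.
<p,q> = 118/5

Expand the product: p(x)·q(x) = 9*x^4 + 6*x^3 + 12*x^2 + 7*x + 6.
∫_{-1}^{1} of each monomial x^k gives [2/(k+1) if k even, 0 if k odd]. Integrating term-by-term (or equivalently evaluating the antiderivative F(x) = 9*x^5/5 + 3*x^4/2 + 4*x^3 + 7*x^2/2 + 6*x at the endpoints):
  F(1) − F(−1) = 84/5 − (-34/5) = 118/5.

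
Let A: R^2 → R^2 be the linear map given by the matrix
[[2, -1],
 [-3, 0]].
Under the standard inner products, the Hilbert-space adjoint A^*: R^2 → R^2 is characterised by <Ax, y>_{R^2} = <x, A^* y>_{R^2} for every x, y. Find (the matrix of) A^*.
A^* = A^T =
[[2, -3],
 [-1, 0]]

For real matrices with standard dot products, the defining identity <Ax, y> = <x, A^* y> gives (Ax)^T y = x^T (A^*) y, i.e. x^T A^T y = x^T (A^*) y. Since this holds for all x, y, we must have A^* = A^T. Therefore
A^* =
[[2, -3],
 [-1, 0]].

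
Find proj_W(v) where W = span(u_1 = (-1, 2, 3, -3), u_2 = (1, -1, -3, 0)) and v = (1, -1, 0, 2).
proj_W(v) = (13/109, -88/109, -39/109, 225/109)

Set up U = [u_1 | ... | u_2] ∈ R^(4×2). The projector onto W = col(U) is P = U (U^T U)^(-1) U^T.
Compute U^T U =
  [23, -12]
  [-12, 11],
and U^T v = (-9, 2).
Solve U^T U · c = U^T v for the coefficients: c = (-75/109, -62/109). The projection is proj_W(v) = U c.
Check: (v - proj_W(v)) · u_1 = 0  (should be 0).
Check: (v - proj_W(v)) · u_2 = 0  (should be 0).
Result: proj_W(v) = (13/109, -88/109, -39/109, 225/109).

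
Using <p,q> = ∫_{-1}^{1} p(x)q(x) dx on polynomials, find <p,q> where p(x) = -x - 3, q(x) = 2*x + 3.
<p,q> = -58/3

Expand the product: p(x)·q(x) = -2*x^2 - 9*x - 9.
∫_{-1}^{1} of each monomial x^k gives [2/(k+1) if k even, 0 if k odd]. Integrating term-by-term (or equivalently evaluating the antiderivative F(x) = -2*x^3/3 - 9*x^2/2 - 9*x at the endpoints):
  F(1) − F(−1) = -85/6 − (31/6) = -58/3.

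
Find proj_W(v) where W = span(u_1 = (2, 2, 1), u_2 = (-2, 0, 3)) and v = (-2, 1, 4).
proj_W(v) = (-52/29, 21/29, 120/29)

Set up U = [u_1 | ... | u_2] ∈ R^(3×2). The projector onto W = col(U) is P = U (U^T U)^(-1) U^T.
Compute U^T U =
  [9, -1]
  [-1, 13],
and U^T v = (2, 16).
Solve U^T U · c = U^T v for the coefficients: c = (21/58, 73/58). The projection is proj_W(v) = U c.
Check: (v - proj_W(v)) · u_1 = 0  (should be 0).
Check: (v - proj_W(v)) · u_2 = 0  (should be 0).
Result: proj_W(v) = (-52/29, 21/29, 120/29).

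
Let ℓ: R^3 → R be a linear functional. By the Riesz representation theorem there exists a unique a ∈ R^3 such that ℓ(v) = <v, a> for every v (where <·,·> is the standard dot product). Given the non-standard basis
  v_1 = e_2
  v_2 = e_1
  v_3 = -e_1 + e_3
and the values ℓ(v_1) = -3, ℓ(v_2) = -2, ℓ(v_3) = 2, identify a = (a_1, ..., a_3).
a = (-2, -3, 0)

Write a = (a_1, ..., a_3) in the standard basis. For each basis vector v_i, ℓ(v_i) = <v_i, a> is a linear equation in the a_j's. Collect the n equations into a matrix system V a = ℓ, where row i of V is v_i (expressed in the standard basis). Since V is invertible (lower-triangular with 1s on the diagonal, up to permutation), solve by back-substitution:
  V =
[[0, 1, 0],
 [1, 0, 0],
 [-1, 0, 1]]
  V a = (-3, -2, 2)
Solving gives a = (-2, -3, 0).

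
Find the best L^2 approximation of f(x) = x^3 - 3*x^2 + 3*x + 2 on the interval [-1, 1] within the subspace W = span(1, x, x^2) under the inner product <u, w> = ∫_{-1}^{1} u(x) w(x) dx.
g(x) = -3*x^2 + 18*x/5 + 2

The best approximation g ∈ W is the orthogonal projection of f onto W. Writing g = a_0 + a_1 x + a_2 x^2, the coefficients solve the normal equations G · a = b where
  G_{ij} = <φ_i, φ_j> and b_i = <f, φ_i>, with φ_0 = 1, φ_1 = x, φ_2 = x^2.
G =
  [2, 0, 2/3]
  [0, 2/3, 0]
  [2/3, 0, 2/5],
b = (2, 12/5, 2/15).
Solving gives a_0 = 2, a_1 = 18/5, a_2 = -3, so
  g(x) = -3*x^2 + 18*x/5 + 2.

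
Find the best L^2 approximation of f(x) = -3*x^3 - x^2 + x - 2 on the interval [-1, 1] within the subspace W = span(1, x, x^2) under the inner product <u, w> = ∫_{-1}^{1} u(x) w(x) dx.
g(x) = -x^2 - 4*x/5 - 2

The best approximation g ∈ W is the orthogonal projection of f onto W. Writing g = a_0 + a_1 x + a_2 x^2, the coefficients solve the normal equations G · a = b where
  G_{ij} = <φ_i, φ_j> and b_i = <f, φ_i>, with φ_0 = 1, φ_1 = x, φ_2 = x^2.
G =
  [2, 0, 2/3]
  [0, 2/3, 0]
  [2/3, 0, 2/5],
b = (-14/3, -8/15, -26/15).
Solving gives a_0 = -2, a_1 = -4/5, a_2 = -1, so
  g(x) = -x^2 - 4*x/5 - 2.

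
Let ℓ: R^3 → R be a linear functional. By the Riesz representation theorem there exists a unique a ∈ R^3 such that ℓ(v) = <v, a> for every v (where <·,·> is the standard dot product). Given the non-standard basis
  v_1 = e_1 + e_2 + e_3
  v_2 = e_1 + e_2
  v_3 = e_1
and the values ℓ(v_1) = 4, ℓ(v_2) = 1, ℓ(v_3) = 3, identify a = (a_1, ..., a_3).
a = (3, -2, 3)

Write a = (a_1, ..., a_3) in the standard basis. For each basis vector v_i, ℓ(v_i) = <v_i, a> is a linear equation in the a_j's. Collect the n equations into a matrix system V a = ℓ, where row i of V is v_i (expressed in the standard basis). Since V is invertible (lower-triangular with 1s on the diagonal, up to permutation), solve by back-substitution:
  V =
[[1, 1, 1],
 [1, 1, 0],
 [1, 0, 0]]
  V a = (4, 1, 3)
Solving gives a = (3, -2, 3).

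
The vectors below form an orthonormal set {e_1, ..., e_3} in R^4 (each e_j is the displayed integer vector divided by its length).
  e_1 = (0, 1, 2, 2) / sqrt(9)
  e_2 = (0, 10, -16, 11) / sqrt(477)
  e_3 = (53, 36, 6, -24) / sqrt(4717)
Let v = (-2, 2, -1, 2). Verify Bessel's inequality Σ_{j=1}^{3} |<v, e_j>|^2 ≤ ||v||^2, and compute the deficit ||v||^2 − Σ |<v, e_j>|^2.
Σ |<v, e_j>|^2 = 932/89; ||v||^2 = 13; deficit = 225/89

Write each e_j = u_j / sqrt(<u_j, u_j>) where u_j is the displayed integer vector. Then <v, e_j> = <v, u_j> / sqrt(<u_j, u_j>), so |<v, e_j>|^2 = <v, u_j>^2 / <u_j, u_j>.
Coefficients: <v, e_1> = 4/sqrt(9), <v, e_2> = 58/sqrt(477), <v, e_3> = -88/sqrt(4717).
Square and sum: Σ |<v, e_j>|^2 = 932/89.
Compute ||v||^2 = v·v = 13.
Deficit = 13 − 932/89 = 225/89 ≥ 0, confirming Bessel's inequality. (The deficit equals ||v − Σ <v,e_j> e_j||^2, the squared distance from v to span{e_j}.)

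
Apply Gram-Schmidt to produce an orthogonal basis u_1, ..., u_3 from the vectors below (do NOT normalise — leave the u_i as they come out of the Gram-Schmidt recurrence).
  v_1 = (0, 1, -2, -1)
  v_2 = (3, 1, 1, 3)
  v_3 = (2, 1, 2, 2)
Orthogonal basis:
  u_1 = (0, 1, -2, -1)
  u_2 = (3, 5/3, -1/3, 7/3)
  u_3 = (-1/52, 37/52, 29/52, -21/52)

Apply the Gram-Schmidt recurrence
  u_1 = v_1
  u_i = v_i − Σ_{j<i} ((v_i · u_j) / (u_j · u_j)) · u_j.

Step by step this gives:
  u_1 = (0, 1, -2, -1)
  u_2 = (3, 5/3, -1/3, 7/3)
  u_3 = (-1/52, 37/52, 29/52, -21/52)

Orthogonality check:
  u_2 · u_1 = 0 (should be 0)
  u_3 · u_1 = 0 (should be 0)
  u_3 · u_2 = 0 (should be 0)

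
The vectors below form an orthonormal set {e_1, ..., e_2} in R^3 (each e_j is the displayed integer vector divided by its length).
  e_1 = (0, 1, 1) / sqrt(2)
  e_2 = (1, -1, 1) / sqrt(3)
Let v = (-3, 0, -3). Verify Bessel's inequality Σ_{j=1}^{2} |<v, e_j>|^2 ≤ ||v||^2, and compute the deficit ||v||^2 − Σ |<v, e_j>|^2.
Σ |<v, e_j>|^2 = 33/2; ||v||^2 = 18; deficit = 3/2

Write each e_j = u_j / sqrt(<u_j, u_j>) where u_j is the displayed integer vector. Then <v, e_j> = <v, u_j> / sqrt(<u_j, u_j>), so |<v, e_j>|^2 = <v, u_j>^2 / <u_j, u_j>.
Coefficients: <v, e_1> = -3/sqrt(2), <v, e_2> = -6/sqrt(3).
Square and sum: Σ |<v, e_j>|^2 = 33/2.
Compute ||v||^2 = v·v = 18.
Deficit = 18 − 33/2 = 3/2 ≥ 0, confirming Bessel's inequality. (The deficit equals ||v − Σ <v,e_j> e_j||^2, the squared distance from v to span{e_j}.)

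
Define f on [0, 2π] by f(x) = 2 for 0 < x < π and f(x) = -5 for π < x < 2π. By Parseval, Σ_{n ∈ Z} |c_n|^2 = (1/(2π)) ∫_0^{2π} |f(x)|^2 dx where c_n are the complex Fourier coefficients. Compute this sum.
Σ |c_n|^2 = 29/2

Parseval equates the L^2 energy of f (normalised by 1/(2π)) with the ℓ^2 sum of its Fourier coefficients: (1/(2π)) ∫_0^{2π} |f|^2 = Σ |c_n|^2.
Compute the left side: (1/(2π)) [∫_0^π 2^2 dx + ∫_π^{2π} (-5)^2 dx] = (1/(2π)) · (4π + 25π) = (4 + 25)/2 = 29/2.
So Σ_{n ∈ Z} |c_n|^2 = 29/2.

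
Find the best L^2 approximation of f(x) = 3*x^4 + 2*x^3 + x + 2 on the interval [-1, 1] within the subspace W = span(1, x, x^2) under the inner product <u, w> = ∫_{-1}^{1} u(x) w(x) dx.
g(x) = 18*x^2/7 + 11*x/5 + 61/35

The best approximation g ∈ W is the orthogonal projection of f onto W. Writing g = a_0 + a_1 x + a_2 x^2, the coefficients solve the normal equations G · a = b where
  G_{ij} = <φ_i, φ_j> and b_i = <f, φ_i>, with φ_0 = 1, φ_1 = x, φ_2 = x^2.
G =
  [2, 0, 2/3]
  [0, 2/3, 0]
  [2/3, 0, 2/5],
b = (26/5, 22/15, 46/21).
Solving gives a_0 = 61/35, a_1 = 11/5, a_2 = 18/7, so
  g(x) = 18*x^2/7 + 11*x/5 + 61/35.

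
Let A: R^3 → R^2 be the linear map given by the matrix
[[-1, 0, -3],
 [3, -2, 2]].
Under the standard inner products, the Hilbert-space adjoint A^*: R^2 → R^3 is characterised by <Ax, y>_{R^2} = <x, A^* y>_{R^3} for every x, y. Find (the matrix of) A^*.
A^* = A^T =
[[-1, 3],
 [0, -2],
 [-3, 2]]

For real matrices with standard dot products, the defining identity <Ax, y> = <x, A^* y> gives (Ax)^T y = x^T (A^*) y, i.e. x^T A^T y = x^T (A^*) y. Since this holds for all x, y, we must have A^* = A^T. Therefore
A^* =
[[-1, 3],
 [0, -2],
 [-3, 2]].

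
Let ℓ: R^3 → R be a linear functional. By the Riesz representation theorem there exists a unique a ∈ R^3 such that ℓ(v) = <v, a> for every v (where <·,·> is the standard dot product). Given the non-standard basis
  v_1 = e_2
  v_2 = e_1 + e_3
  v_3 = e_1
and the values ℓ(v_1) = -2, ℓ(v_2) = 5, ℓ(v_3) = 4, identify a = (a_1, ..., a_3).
a = (4, -2, 1)

Write a = (a_1, ..., a_3) in the standard basis. For each basis vector v_i, ℓ(v_i) = <v_i, a> is a linear equation in the a_j's. Collect the n equations into a matrix system V a = ℓ, where row i of V is v_i (expressed in the standard basis). Since V is invertible (lower-triangular with 1s on the diagonal, up to permutation), solve by back-substitution:
  V =
[[0, 1, 0],
 [1, 0, 1],
 [1, 0, 0]]
  V a = (-2, 5, 4)
Solving gives a = (4, -2, 1).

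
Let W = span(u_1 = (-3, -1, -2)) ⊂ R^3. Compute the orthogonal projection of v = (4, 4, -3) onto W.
proj_W(v) = (15/7, 5/7, 10/7)

Set up U = [u_1 | ... | u_1] ∈ R^(3×1). The projector onto W = col(U) is P = U (U^T U)^(-1) U^T.
Compute U^T U =
  [14],
and U^T v = (-10).
Solve U^T U · c = U^T v for the coefficients: c = (-5/7). The projection is proj_W(v) = U c.
Check: (v - proj_W(v)) · u_1 = 0  (should be 0).
Result: proj_W(v) = (15/7, 5/7, 10/7).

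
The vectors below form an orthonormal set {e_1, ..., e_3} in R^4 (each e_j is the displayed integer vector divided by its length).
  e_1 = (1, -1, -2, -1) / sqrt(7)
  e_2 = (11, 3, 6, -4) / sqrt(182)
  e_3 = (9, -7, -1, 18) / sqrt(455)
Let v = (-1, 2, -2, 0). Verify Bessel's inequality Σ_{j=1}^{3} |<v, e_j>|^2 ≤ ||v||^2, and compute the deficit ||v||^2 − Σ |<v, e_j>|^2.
Σ |<v, e_j>|^2 = 27/10; ||v||^2 = 9; deficit = 63/10

Write each e_j = u_j / sqrt(<u_j, u_j>) where u_j is the displayed integer vector. Then <v, e_j> = <v, u_j> / sqrt(<u_j, u_j>), so |<v, e_j>|^2 = <v, u_j>^2 / <u_j, u_j>.
Coefficients: <v, e_1> = 1/sqrt(7), <v, e_2> = -17/sqrt(182), <v, e_3> = -21/sqrt(455).
Square and sum: Σ |<v, e_j>|^2 = 27/10.
Compute ||v||^2 = v·v = 9.
Deficit = 9 − 27/10 = 63/10 ≥ 0, confirming Bessel's inequality. (The deficit equals ||v − Σ <v,e_j> e_j||^2, the squared distance from v to span{e_j}.)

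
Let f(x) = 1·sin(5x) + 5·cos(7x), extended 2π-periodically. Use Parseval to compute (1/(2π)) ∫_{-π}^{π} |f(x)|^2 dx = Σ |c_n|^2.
Σ |c_n|^2 = 13

Expand |f|^2 and use orthogonality of {sin(nx), cos(mx)} on [-π, π]:
  ∫_{-π}^{π} sin(nx)^2 dx = π, ∫ cos(mx)^2 dx = π, and cross terms integrate to 0.
So ∫_{-π}^{π} f(x)^2 dx = 1^2 · π + 5^2 · π = (1 + 25)π.
Divide by 2π: (1 + 25)/2 = 13.
By Parseval, this equals Σ |c_n|^2.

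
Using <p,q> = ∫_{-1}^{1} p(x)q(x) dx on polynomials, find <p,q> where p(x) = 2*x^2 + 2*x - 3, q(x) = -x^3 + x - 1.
<p,q> = 26/5

Expand the product: p(x)·q(x) = -2*x^5 - 2*x^4 + 5*x^3 - 5*x + 3.
∫_{-1}^{1} of each monomial x^k gives [2/(k+1) if k even, 0 if k odd]. Integrating term-by-term (or equivalently evaluating the antiderivative F(x) = -x^6/3 - 2*x^5/5 + 5*x^4/4 - 5*x^2/2 + 3*x at the endpoints):
  F(1) − F(−1) = 61/60 − (-251/60) = 26/5.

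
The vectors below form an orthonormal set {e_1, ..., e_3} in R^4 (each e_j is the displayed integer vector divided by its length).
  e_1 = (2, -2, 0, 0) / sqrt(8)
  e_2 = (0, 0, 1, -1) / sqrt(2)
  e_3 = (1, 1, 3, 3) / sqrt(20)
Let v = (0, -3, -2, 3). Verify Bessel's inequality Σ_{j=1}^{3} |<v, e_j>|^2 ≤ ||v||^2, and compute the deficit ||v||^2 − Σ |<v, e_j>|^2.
Σ |<v, e_j>|^2 = 17; ||v||^2 = 22; deficit = 5

Write each e_j = u_j / sqrt(<u_j, u_j>) where u_j is the displayed integer vector. Then <v, e_j> = <v, u_j> / sqrt(<u_j, u_j>), so |<v, e_j>|^2 = <v, u_j>^2 / <u_j, u_j>.
Coefficients: <v, e_1> = 6/sqrt(8), <v, e_2> = -5/sqrt(2), <v, e_3> = 0/sqrt(20).
Square and sum: Σ |<v, e_j>|^2 = 17.
Compute ||v||^2 = v·v = 22.
Deficit = 22 − 17 = 5 ≥ 0, confirming Bessel's inequality. (The deficit equals ||v − Σ <v,e_j> e_j||^2, the squared distance from v to span{e_j}.)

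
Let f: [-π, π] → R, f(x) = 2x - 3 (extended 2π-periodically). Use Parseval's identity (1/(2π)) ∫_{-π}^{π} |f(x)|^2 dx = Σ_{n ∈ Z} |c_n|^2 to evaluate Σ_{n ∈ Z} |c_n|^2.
Σ |c_n|^2 = 4π^2/3 + 9

Expand and integrate term by term over [-π, π]:
  ∫ (2x)^2 dx = 4·(2π^3/3); ∫ 2·2·(-3)·x dx = 0 (odd integrand); ∫ (-3)^2 dx = 9·2π.
So (1/(2π)) ∫_{-π}^{π} (2x - 3)^2 dx = 4π^2/3 + 9 = 4π^2/3 + 9.
Parseval ⇒ Σ |c_n|^2 = 4π^2/3 + 9.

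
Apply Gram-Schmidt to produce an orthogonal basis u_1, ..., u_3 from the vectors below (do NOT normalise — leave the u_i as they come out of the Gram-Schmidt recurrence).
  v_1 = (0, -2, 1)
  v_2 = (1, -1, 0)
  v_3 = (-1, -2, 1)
Orthogonal basis:
  u_1 = (0, -2, 1)
  u_2 = (1, -1/5, -2/5)
  u_3 = (-1/6, -1/6, -1/3)

Apply the Gram-Schmidt recurrence
  u_1 = v_1
  u_i = v_i − Σ_{j<i} ((v_i · u_j) / (u_j · u_j)) · u_j.

Step by step this gives:
  u_1 = (0, -2, 1)
  u_2 = (1, -1/5, -2/5)
  u_3 = (-1/6, -1/6, -1/3)

Orthogonality check:
  u_2 · u_1 = 0 (should be 0)
  u_3 · u_1 = 0 (should be 0)
  u_3 · u_2 = 0 (should be 0)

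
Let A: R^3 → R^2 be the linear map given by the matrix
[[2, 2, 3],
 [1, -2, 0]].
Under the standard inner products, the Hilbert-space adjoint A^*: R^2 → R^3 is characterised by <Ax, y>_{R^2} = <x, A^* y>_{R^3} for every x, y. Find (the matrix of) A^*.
A^* = A^T =
[[2, 1],
 [2, -2],
 [3, 0]]

For real matrices with standard dot products, the defining identity <Ax, y> = <x, A^* y> gives (Ax)^T y = x^T (A^*) y, i.e. x^T A^T y = x^T (A^*) y. Since this holds for all x, y, we must have A^* = A^T. Therefore
A^* =
[[2, 1],
 [2, -2],
 [3, 0]].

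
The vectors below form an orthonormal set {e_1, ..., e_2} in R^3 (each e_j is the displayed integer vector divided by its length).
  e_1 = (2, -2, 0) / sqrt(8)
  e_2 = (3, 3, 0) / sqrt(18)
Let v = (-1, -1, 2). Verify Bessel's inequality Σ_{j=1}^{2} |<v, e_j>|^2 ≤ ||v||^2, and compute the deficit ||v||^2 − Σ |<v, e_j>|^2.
Σ |<v, e_j>|^2 = 2; ||v||^2 = 6; deficit = 4

Write each e_j = u_j / sqrt(<u_j, u_j>) where u_j is the displayed integer vector. Then <v, e_j> = <v, u_j> / sqrt(<u_j, u_j>), so |<v, e_j>|^2 = <v, u_j>^2 / <u_j, u_j>.
Coefficients: <v, e_1> = 0/sqrt(8), <v, e_2> = -6/sqrt(18).
Square and sum: Σ |<v, e_j>|^2 = 2.
Compute ||v||^2 = v·v = 6.
Deficit = 6 − 2 = 4 ≥ 0, confirming Bessel's inequality. (The deficit equals ||v − Σ <v,e_j> e_j||^2, the squared distance from v to span{e_j}.)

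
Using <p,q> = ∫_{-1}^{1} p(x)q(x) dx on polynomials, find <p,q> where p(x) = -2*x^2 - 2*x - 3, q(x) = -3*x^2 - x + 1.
<p,q> = 12/5

Expand the product: p(x)·q(x) = 6*x^4 + 8*x^3 + 9*x^2 + x - 3.
∫_{-1}^{1} of each monomial x^k gives [2/(k+1) if k even, 0 if k odd]. Integrating term-by-term (or equivalently evaluating the antiderivative F(x) = 6*x^5/5 + 2*x^4 + 3*x^3 + x^2/2 - 3*x at the endpoints):
  F(1) − F(−1) = 37/10 − (13/10) = 12/5.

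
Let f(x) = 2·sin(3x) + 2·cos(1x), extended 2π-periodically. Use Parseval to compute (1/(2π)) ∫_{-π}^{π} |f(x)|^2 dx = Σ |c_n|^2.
Σ |c_n|^2 = 4

Expand |f|^2 and use orthogonality of {sin(nx), cos(mx)} on [-π, π]:
  ∫_{-π}^{π} sin(nx)^2 dx = π, ∫ cos(mx)^2 dx = π, and cross terms integrate to 0.
So ∫_{-π}^{π} f(x)^2 dx = 2^2 · π + 2^2 · π = (4 + 4)π.
Divide by 2π: (4 + 4)/2 = 4.
By Parseval, this equals Σ |c_n|^2.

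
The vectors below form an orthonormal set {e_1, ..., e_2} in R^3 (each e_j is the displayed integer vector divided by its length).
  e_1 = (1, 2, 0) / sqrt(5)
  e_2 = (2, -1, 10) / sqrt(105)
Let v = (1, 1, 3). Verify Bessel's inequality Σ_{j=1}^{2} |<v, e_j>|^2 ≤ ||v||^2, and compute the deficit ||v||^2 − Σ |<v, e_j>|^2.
Σ |<v, e_j>|^2 = 230/21; ||v||^2 = 11; deficit = 1/21

Write each e_j = u_j / sqrt(<u_j, u_j>) where u_j is the displayed integer vector. Then <v, e_j> = <v, u_j> / sqrt(<u_j, u_j>), so |<v, e_j>|^2 = <v, u_j>^2 / <u_j, u_j>.
Coefficients: <v, e_1> = 3/sqrt(5), <v, e_2> = 31/sqrt(105).
Square and sum: Σ |<v, e_j>|^2 = 230/21.
Compute ||v||^2 = v·v = 11.
Deficit = 11 − 230/21 = 1/21 ≥ 0, confirming Bessel's inequality. (The deficit equals ||v − Σ <v,e_j> e_j||^2, the squared distance from v to span{e_j}.)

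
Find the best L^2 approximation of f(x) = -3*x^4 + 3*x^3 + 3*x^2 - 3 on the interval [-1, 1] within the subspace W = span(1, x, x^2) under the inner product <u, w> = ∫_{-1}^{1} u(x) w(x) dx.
g(x) = 3*x^2/7 + 9*x/5 - 96/35

The best approximation g ∈ W is the orthogonal projection of f onto W. Writing g = a_0 + a_1 x + a_2 x^2, the coefficients solve the normal equations G · a = b where
  G_{ij} = <φ_i, φ_j> and b_i = <f, φ_i>, with φ_0 = 1, φ_1 = x, φ_2 = x^2.
G =
  [2, 0, 2/3]
  [0, 2/3, 0]
  [2/3, 0, 2/5],
b = (-26/5, 6/5, -58/35).
Solving gives a_0 = -96/35, a_1 = 9/5, a_2 = 3/7, so
  g(x) = 3*x^2/7 + 9*x/5 - 96/35.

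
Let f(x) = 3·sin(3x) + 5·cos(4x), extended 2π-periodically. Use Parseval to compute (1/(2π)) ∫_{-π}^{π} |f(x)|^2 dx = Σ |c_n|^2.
Σ |c_n|^2 = 17

Expand |f|^2 and use orthogonality of {sin(nx), cos(mx)} on [-π, π]:
  ∫_{-π}^{π} sin(nx)^2 dx = π, ∫ cos(mx)^2 dx = π, and cross terms integrate to 0.
So ∫_{-π}^{π} f(x)^2 dx = 3^2 · π + 5^2 · π = (9 + 25)π.
Divide by 2π: (9 + 25)/2 = 17.
By Parseval, this equals Σ |c_n|^2.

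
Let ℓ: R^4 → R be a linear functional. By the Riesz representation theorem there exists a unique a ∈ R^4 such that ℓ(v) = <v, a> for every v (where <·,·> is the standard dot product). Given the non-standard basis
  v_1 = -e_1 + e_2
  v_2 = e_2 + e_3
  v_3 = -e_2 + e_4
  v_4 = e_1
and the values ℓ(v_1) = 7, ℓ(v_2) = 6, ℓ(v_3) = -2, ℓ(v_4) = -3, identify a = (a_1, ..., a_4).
a = (-3, 4, 2, 2)

Write a = (a_1, ..., a_4) in the standard basis. For each basis vector v_i, ℓ(v_i) = <v_i, a> is a linear equation in the a_j's. Collect the n equations into a matrix system V a = ℓ, where row i of V is v_i (expressed in the standard basis). Since V is invertible (lower-triangular with 1s on the diagonal, up to permutation), solve by back-substitution:
  V =
[[-1, 1, 0, 0],
 [0, 1, 1, 0],
 [0, -1, 0, 1],
 [1, 0, 0, 0]]
  V a = (7, 6, -2, -3)
Solving gives a = (-3, 4, 2, 2).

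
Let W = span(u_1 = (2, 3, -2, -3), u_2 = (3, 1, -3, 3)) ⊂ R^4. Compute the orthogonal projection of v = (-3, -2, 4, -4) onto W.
proj_W(v) = (-1307/346, -226/173, 1307/346, -636/173)

Set up U = [u_1 | ... | u_2] ∈ R^(4×2). The projector onto W = col(U) is P = U (U^T U)^(-1) U^T.
Compute U^T U =
  [26, 6]
  [6, 28],
and U^T v = (-8, -35).
Solve U^T U · c = U^T v for the coefficients: c = (-7/346, -431/346). The projection is proj_W(v) = U c.
Check: (v - proj_W(v)) · u_1 = 0  (should be 0).
Check: (v - proj_W(v)) · u_2 = 0  (should be 0).
Result: proj_W(v) = (-1307/346, -226/173, 1307/346, -636/173).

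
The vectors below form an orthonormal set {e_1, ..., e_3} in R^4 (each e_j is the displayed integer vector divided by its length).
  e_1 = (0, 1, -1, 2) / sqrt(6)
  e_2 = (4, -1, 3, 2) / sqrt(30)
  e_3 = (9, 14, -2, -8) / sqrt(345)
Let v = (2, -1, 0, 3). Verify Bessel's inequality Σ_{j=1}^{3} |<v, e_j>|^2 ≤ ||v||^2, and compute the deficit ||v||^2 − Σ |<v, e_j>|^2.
Σ |<v, e_j>|^2 = 295/23; ||v||^2 = 14; deficit = 27/23

Write each e_j = u_j / sqrt(<u_j, u_j>) where u_j is the displayed integer vector. Then <v, e_j> = <v, u_j> / sqrt(<u_j, u_j>), so |<v, e_j>|^2 = <v, u_j>^2 / <u_j, u_j>.
Coefficients: <v, e_1> = 5/sqrt(6), <v, e_2> = 15/sqrt(30), <v, e_3> = -20/sqrt(345).
Square and sum: Σ |<v, e_j>|^2 = 295/23.
Compute ||v||^2 = v·v = 14.
Deficit = 14 − 295/23 = 27/23 ≥ 0, confirming Bessel's inequality. (The deficit equals ||v − Σ <v,e_j> e_j||^2, the squared distance from v to span{e_j}.)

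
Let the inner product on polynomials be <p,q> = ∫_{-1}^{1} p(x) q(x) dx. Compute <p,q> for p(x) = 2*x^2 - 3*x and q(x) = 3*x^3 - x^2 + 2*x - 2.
<p,q> = -166/15

Expand the product: p(x)·q(x) = 6*x^5 - 11*x^4 + 7*x^3 - 10*x^2 + 6*x.
∫_{-1}^{1} of each monomial x^k gives [2/(k+1) if k even, 0 if k odd]. Integrating term-by-term (or equivalently evaluating the antiderivative F(x) = x^6 - 11*x^5/5 + 7*x^4/4 - 10*x^3/3 + 3*x^2 at the endpoints):
  F(1) − F(−1) = 13/60 − (677/60) = -166/15.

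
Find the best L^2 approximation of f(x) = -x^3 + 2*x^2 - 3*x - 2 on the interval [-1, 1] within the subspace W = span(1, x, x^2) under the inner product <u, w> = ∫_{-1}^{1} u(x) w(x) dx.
g(x) = 2*x^2 - 18*x/5 - 2

The best approximation g ∈ W is the orthogonal projection of f onto W. Writing g = a_0 + a_1 x + a_2 x^2, the coefficients solve the normal equations G · a = b where
  G_{ij} = <φ_i, φ_j> and b_i = <f, φ_i>, with φ_0 = 1, φ_1 = x, φ_2 = x^2.
G =
  [2, 0, 2/3]
  [0, 2/3, 0]
  [2/3, 0, 2/5],
b = (-8/3, -12/5, -8/15).
Solving gives a_0 = -2, a_1 = -18/5, a_2 = 2, so
  g(x) = 2*x^2 - 18*x/5 - 2.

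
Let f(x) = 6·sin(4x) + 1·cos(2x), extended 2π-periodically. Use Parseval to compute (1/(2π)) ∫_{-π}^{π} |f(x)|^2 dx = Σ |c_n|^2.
Σ |c_n|^2 = 37/2

Expand |f|^2 and use orthogonality of {sin(nx), cos(mx)} on [-π, π]:
  ∫_{-π}^{π} sin(nx)^2 dx = π, ∫ cos(mx)^2 dx = π, and cross terms integrate to 0.
So ∫_{-π}^{π} f(x)^2 dx = 6^2 · π + 1^2 · π = (36 + 1)π.
Divide by 2π: (36 + 1)/2 = 37/2.
By Parseval, this equals Σ |c_n|^2.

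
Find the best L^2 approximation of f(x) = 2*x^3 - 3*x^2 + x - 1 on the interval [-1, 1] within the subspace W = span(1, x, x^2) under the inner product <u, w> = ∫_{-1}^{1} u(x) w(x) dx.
g(x) = -3*x^2 + 11*x/5 - 1

The best approximation g ∈ W is the orthogonal projection of f onto W. Writing g = a_0 + a_1 x + a_2 x^2, the coefficients solve the normal equations G · a = b where
  G_{ij} = <φ_i, φ_j> and b_i = <f, φ_i>, with φ_0 = 1, φ_1 = x, φ_2 = x^2.
G =
  [2, 0, 2/3]
  [0, 2/3, 0]
  [2/3, 0, 2/5],
b = (-4, 22/15, -28/15).
Solving gives a_0 = -1, a_1 = 11/5, a_2 = -3, so
  g(x) = -3*x^2 + 11*x/5 - 1.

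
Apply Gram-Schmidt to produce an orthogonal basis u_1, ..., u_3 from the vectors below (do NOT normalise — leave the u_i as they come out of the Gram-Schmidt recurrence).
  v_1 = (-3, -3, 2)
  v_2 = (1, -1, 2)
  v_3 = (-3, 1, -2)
Orthogonal basis:
  u_1 = (-3, -3, 2)
  u_2 = (17/11, -5/11, 18/11)
  u_3 = (-8/29, 16/29, 12/29)

Apply the Gram-Schmidt recurrence
  u_1 = v_1
  u_i = v_i − Σ_{j<i} ((v_i · u_j) / (u_j · u_j)) · u_j.

Step by step this gives:
  u_1 = (-3, -3, 2)
  u_2 = (17/11, -5/11, 18/11)
  u_3 = (-8/29, 16/29, 12/29)

Orthogonality check:
  u_2 · u_1 = 0 (should be 0)
  u_3 · u_1 = 0 (should be 0)
  u_3 · u_2 = 0 (should be 0)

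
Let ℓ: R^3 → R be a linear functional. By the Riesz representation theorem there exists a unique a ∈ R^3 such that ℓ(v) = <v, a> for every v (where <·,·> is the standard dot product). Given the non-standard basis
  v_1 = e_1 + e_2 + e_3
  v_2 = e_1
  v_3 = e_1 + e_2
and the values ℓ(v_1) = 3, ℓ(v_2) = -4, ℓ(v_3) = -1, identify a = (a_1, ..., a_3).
a = (-4, 3, 4)

Write a = (a_1, ..., a_3) in the standard basis. For each basis vector v_i, ℓ(v_i) = <v_i, a> is a linear equation in the a_j's. Collect the n equations into a matrix system V a = ℓ, where row i of V is v_i (expressed in the standard basis). Since V is invertible (lower-triangular with 1s on the diagonal, up to permutation), solve by back-substitution:
  V =
[[1, 1, 1],
 [1, 0, 0],
 [1, 1, 0]]
  V a = (3, -4, -1)
Solving gives a = (-4, 3, 4).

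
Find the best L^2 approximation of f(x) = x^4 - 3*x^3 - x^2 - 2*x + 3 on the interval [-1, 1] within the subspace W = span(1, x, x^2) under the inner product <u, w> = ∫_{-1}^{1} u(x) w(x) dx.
g(x) = -x^2/7 - 19*x/5 + 102/35

The best approximation g ∈ W is the orthogonal projection of f onto W. Writing g = a_0 + a_1 x + a_2 x^2, the coefficients solve the normal equations G · a = b where
  G_{ij} = <φ_i, φ_j> and b_i = <f, φ_i>, with φ_0 = 1, φ_1 = x, φ_2 = x^2.
G =
  [2, 0, 2/3]
  [0, 2/3, 0]
  [2/3, 0, 2/5],
b = (86/15, -38/15, 66/35).
Solving gives a_0 = 102/35, a_1 = -19/5, a_2 = -1/7, so
  g(x) = -x^2/7 - 19*x/5 + 102/35.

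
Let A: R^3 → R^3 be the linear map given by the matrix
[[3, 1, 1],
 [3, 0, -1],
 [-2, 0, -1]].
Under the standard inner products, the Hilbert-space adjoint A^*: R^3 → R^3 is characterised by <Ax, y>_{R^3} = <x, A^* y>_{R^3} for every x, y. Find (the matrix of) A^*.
A^* = A^T =
[[3, 3, -2],
 [1, 0, 0],
 [1, -1, -1]]

For real matrices with standard dot products, the defining identity <Ax, y> = <x, A^* y> gives (Ax)^T y = x^T (A^*) y, i.e. x^T A^T y = x^T (A^*) y. Since this holds for all x, y, we must have A^* = A^T. Therefore
A^* =
[[3, 3, -2],
 [1, 0, 0],
 [1, -1, -1]].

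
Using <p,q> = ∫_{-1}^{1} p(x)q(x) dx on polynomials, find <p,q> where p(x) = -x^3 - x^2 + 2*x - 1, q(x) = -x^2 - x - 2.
<p,q> = 82/15

Expand the product: p(x)·q(x) = x^5 + 2*x^4 + x^3 + x^2 - 3*x + 2.
∫_{-1}^{1} of each monomial x^k gives [2/(k+1) if k even, 0 if k odd]. Integrating term-by-term (or equivalently evaluating the antiderivative F(x) = x^6/6 + 2*x^5/5 + x^4/4 + x^3/3 - 3*x^2/2 + 2*x at the endpoints):
  F(1) − F(−1) = 33/20 − (-229/60) = 82/15.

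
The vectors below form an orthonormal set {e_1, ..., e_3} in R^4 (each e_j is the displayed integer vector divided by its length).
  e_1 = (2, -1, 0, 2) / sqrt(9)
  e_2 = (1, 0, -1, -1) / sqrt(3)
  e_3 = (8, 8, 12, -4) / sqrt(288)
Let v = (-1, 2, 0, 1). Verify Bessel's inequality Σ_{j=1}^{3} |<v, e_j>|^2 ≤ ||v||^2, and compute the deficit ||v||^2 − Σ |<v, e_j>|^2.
Σ |<v, e_j>|^2 = 11/6; ||v||^2 = 6; deficit = 25/6

Write each e_j = u_j / sqrt(<u_j, u_j>) where u_j is the displayed integer vector. Then <v, e_j> = <v, u_j> / sqrt(<u_j, u_j>), so |<v, e_j>|^2 = <v, u_j>^2 / <u_j, u_j>.
Coefficients: <v, e_1> = -2/sqrt(9), <v, e_2> = -2/sqrt(3), <v, e_3> = 4/sqrt(288).
Square and sum: Σ |<v, e_j>|^2 = 11/6.
Compute ||v||^2 = v·v = 6.
Deficit = 6 − 11/6 = 25/6 ≥ 0, confirming Bessel's inequality. (The deficit equals ||v − Σ <v,e_j> e_j||^2, the squared distance from v to span{e_j}.)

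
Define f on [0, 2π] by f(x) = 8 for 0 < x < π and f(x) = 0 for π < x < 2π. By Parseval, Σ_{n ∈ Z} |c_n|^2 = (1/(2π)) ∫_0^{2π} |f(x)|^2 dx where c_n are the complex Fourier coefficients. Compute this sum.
Σ |c_n|^2 = 32

Parseval equates the L^2 energy of f (normalised by 1/(2π)) with the ℓ^2 sum of its Fourier coefficients: (1/(2π)) ∫_0^{2π} |f|^2 = Σ |c_n|^2.
Compute the left side: (1/(2π)) [∫_0^π 8^2 dx + ∫_π^{2π} 0^2 dx] = (1/(2π)) · (64π + 0π) = (64 + 0)/2 = 32.
So Σ_{n ∈ Z} |c_n|^2 = 32.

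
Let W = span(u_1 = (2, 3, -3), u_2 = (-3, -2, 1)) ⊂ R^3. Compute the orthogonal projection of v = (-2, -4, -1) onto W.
proj_W(v) = (-247/83, -143/83, 52/83)

Set up U = [u_1 | ... | u_2] ∈ R^(3×2). The projector onto W = col(U) is P = U (U^T U)^(-1) U^T.
Compute U^T U =
  [22, -15]
  [-15, 14],
and U^T v = (-13, 13).
Solve U^T U · c = U^T v for the coefficients: c = (13/83, 91/83). The projection is proj_W(v) = U c.
Check: (v - proj_W(v)) · u_1 = 0  (should be 0).
Check: (v - proj_W(v)) · u_2 = 0  (should be 0).
Result: proj_W(v) = (-247/83, -143/83, 52/83).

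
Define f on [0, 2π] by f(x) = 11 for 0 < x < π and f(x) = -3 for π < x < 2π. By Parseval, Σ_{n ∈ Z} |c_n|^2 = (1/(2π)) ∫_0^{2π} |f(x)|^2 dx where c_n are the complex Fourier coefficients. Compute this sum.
Σ |c_n|^2 = 65

Parseval equates the L^2 energy of f (normalised by 1/(2π)) with the ℓ^2 sum of its Fourier coefficients: (1/(2π)) ∫_0^{2π} |f|^2 = Σ |c_n|^2.
Compute the left side: (1/(2π)) [∫_0^π 11^2 dx + ∫_π^{2π} (-3)^2 dx] = (1/(2π)) · (121π + 9π) = (121 + 9)/2 = 65.
So Σ_{n ∈ Z} |c_n|^2 = 65.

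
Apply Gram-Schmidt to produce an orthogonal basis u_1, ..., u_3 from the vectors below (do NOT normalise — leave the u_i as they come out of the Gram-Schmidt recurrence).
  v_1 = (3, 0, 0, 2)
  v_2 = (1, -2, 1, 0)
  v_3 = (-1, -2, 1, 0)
Orthogonal basis:
  u_1 = (3, 0, 0, 2)
  u_2 = (4/13, -2, 1, -6/13)
  u_3 = (-40/69, -16/69, 8/69, 20/23)

Apply the Gram-Schmidt recurrence
  u_1 = v_1
  u_i = v_i − Σ_{j<i} ((v_i · u_j) / (u_j · u_j)) · u_j.

Step by step this gives:
  u_1 = (3, 0, 0, 2)
  u_2 = (4/13, -2, 1, -6/13)
  u_3 = (-40/69, -16/69, 8/69, 20/23)

Orthogonality check:
  u_2 · u_1 = 0 (should be 0)
  u_3 · u_1 = 0 (should be 0)
  u_3 · u_2 = 0 (should be 0)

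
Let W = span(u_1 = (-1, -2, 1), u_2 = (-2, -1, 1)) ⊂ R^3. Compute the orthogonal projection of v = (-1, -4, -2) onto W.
proj_W(v) = (0, -3, 1)

Set up U = [u_1 | ... | u_2] ∈ R^(3×2). The projector onto W = col(U) is P = U (U^T U)^(-1) U^T.
Compute U^T U =
  [6, 5]
  [5, 6],
and U^T v = (7, 4).
Solve U^T U · c = U^T v for the coefficients: c = (2, -1). The projection is proj_W(v) = U c.
Check: (v - proj_W(v)) · u_1 = 0  (should be 0).
Check: (v - proj_W(v)) · u_2 = 0  (should be 0).
Result: proj_W(v) = (0, -3, 1).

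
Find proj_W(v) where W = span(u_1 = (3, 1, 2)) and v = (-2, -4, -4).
proj_W(v) = (-27/7, -9/7, -18/7)

Set up U = [u_1 | ... | u_1] ∈ R^(3×1). The projector onto W = col(U) is P = U (U^T U)^(-1) U^T.
Compute U^T U =
  [14],
and U^T v = (-18).
Solve U^T U · c = U^T v for the coefficients: c = (-9/7). The projection is proj_W(v) = U c.
Check: (v - proj_W(v)) · u_1 = 0  (should be 0).
Result: proj_W(v) = (-27/7, -9/7, -18/7).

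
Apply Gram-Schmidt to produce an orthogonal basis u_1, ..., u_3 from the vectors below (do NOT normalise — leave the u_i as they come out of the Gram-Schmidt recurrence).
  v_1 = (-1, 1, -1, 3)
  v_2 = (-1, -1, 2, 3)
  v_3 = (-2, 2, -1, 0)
Orthogonal basis:
  u_1 = (-1, 1, -1, 3)
  u_2 = (-5/12, -19/12, 31/12, 5/4)
  u_3 = (-232/131, 114/131, 76/131, -90/131)

Apply the Gram-Schmidt recurrence
  u_1 = v_1
  u_i = v_i − Σ_{j<i} ((v_i · u_j) / (u_j · u_j)) · u_j.

Step by step this gives:
  u_1 = (-1, 1, -1, 3)
  u_2 = (-5/12, -19/12, 31/12, 5/4)
  u_3 = (-232/131, 114/131, 76/131, -90/131)

Orthogonality check:
  u_2 · u_1 = 0 (should be 0)
  u_3 · u_1 = 0 (should be 0)
  u_3 · u_2 = 0 (should be 0)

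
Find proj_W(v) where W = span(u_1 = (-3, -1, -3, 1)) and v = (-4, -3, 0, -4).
proj_W(v) = (-33/20, -11/20, -33/20, 11/20)

Set up U = [u_1 | ... | u_1] ∈ R^(4×1). The projector onto W = col(U) is P = U (U^T U)^(-1) U^T.
Compute U^T U =
  [20],
and U^T v = (11).
Solve U^T U · c = U^T v for the coefficients: c = (11/20). The projection is proj_W(v) = U c.
Check: (v - proj_W(v)) · u_1 = 0  (should be 0).
Result: proj_W(v) = (-33/20, -11/20, -33/20, 11/20).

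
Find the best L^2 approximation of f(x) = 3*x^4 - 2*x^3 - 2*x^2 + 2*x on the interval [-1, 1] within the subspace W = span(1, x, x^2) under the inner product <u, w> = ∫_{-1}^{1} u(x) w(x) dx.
g(x) = 4*x^2/7 + 4*x/5 - 9/35

The best approximation g ∈ W is the orthogonal projection of f onto W. Writing g = a_0 + a_1 x + a_2 x^2, the coefficients solve the normal equations G · a = b where
  G_{ij} = <φ_i, φ_j> and b_i = <f, φ_i>, with φ_0 = 1, φ_1 = x, φ_2 = x^2.
G =
  [2, 0, 2/3]
  [0, 2/3, 0]
  [2/3, 0, 2/5],
b = (-2/15, 8/15, 2/35).
Solving gives a_0 = -9/35, a_1 = 4/5, a_2 = 4/7, so
  g(x) = 4*x^2/7 + 4*x/5 - 9/35.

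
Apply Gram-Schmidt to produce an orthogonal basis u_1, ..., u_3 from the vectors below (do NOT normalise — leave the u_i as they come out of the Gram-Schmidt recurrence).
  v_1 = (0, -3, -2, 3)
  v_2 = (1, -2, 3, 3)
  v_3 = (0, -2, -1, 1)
Orthogonal basis:
  u_1 = (0, -3, -2, 3)
  u_2 = (1, -17/22, 42/11, 39/22)
  u_3 = (11/425, -13/25, 42/425, -193/425)

Apply the Gram-Schmidt recurrence
  u_1 = v_1
  u_i = v_i − Σ_{j<i} ((v_i · u_j) / (u_j · u_j)) · u_j.

Step by step this gives:
  u_1 = (0, -3, -2, 3)
  u_2 = (1, -17/22, 42/11, 39/22)
  u_3 = (11/425, -13/25, 42/425, -193/425)

Orthogonality check:
  u_2 · u_1 = 0 (should be 0)
  u_3 · u_1 = 0 (should be 0)
  u_3 · u_2 = 0 (should be 0)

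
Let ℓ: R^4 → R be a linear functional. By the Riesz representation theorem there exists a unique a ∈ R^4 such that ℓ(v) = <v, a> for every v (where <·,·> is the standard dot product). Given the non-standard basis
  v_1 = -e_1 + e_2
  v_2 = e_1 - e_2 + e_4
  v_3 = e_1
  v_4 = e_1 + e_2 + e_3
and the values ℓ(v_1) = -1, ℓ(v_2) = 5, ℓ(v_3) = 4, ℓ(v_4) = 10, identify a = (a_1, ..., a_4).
a = (4, 3, 3, 4)

Write a = (a_1, ..., a_4) in the standard basis. For each basis vector v_i, ℓ(v_i) = <v_i, a> is a linear equation in the a_j's. Collect the n equations into a matrix system V a = ℓ, where row i of V is v_i (expressed in the standard basis). Since V is invertible (lower-triangular with 1s on the diagonal, up to permutation), solve by back-substitution:
  V =
[[-1, 1, 0, 0],
 [1, -1, 0, 1],
 [1, 0, 0, 0],
 [1, 1, 1, 0]]
  V a = (-1, 5, 4, 10)
Solving gives a = (4, 3, 3, 4).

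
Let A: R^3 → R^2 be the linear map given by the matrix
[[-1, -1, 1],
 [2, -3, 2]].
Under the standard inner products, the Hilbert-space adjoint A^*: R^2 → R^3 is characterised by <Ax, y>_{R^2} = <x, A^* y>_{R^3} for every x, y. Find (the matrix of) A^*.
A^* = A^T =
[[-1, 2],
 [-1, -3],
 [1, 2]]

For real matrices with standard dot products, the defining identity <Ax, y> = <x, A^* y> gives (Ax)^T y = x^T (A^*) y, i.e. x^T A^T y = x^T (A^*) y. Since this holds for all x, y, we must have A^* = A^T. Therefore
A^* =
[[-1, 2],
 [-1, -3],
 [1, 2]].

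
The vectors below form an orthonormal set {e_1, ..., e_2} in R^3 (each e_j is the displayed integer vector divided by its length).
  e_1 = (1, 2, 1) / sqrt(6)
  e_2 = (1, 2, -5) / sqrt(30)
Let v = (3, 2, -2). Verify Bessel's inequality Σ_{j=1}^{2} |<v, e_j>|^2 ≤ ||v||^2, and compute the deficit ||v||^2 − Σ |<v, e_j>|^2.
Σ |<v, e_j>|^2 = 69/5; ||v||^2 = 17; deficit = 16/5

Write each e_j = u_j / sqrt(<u_j, u_j>) where u_j is the displayed integer vector. Then <v, e_j> = <v, u_j> / sqrt(<u_j, u_j>), so |<v, e_j>|^2 = <v, u_j>^2 / <u_j, u_j>.
Coefficients: <v, e_1> = 5/sqrt(6), <v, e_2> = 17/sqrt(30).
Square and sum: Σ |<v, e_j>|^2 = 69/5.
Compute ||v||^2 = v·v = 17.
Deficit = 17 − 69/5 = 16/5 ≥ 0, confirming Bessel's inequality. (The deficit equals ||v − Σ <v,e_j> e_j||^2, the squared distance from v to span{e_j}.)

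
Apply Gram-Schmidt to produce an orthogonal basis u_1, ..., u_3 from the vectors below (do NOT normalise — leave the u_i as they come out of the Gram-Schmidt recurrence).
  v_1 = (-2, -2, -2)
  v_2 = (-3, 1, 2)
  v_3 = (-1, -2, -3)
Orthogonal basis:
  u_1 = (-2, -2, -2)
  u_2 = (-3, 1, 2)
  u_3 = (-1/14, 5/14, -2/7)

Apply the Gram-Schmidt recurrence
  u_1 = v_1
  u_i = v_i − Σ_{j<i} ((v_i · u_j) / (u_j · u_j)) · u_j.

Step by step this gives:
  u_1 = (-2, -2, -2)
  u_2 = (-3, 1, 2)
  u_3 = (-1/14, 5/14, -2/7)

Orthogonality check:
  u_2 · u_1 = 0 (should be 0)
  u_3 · u_1 = 0 (should be 0)
  u_3 · u_2 = 0 (should be 0)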